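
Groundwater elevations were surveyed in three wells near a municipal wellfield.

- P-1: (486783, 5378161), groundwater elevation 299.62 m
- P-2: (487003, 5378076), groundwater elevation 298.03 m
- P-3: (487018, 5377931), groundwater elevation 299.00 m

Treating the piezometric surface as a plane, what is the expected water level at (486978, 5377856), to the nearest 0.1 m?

With h = a·x + b·y + c and P-1 as origin, the differences give:
  220·a + (-85)·b = -1.59
  235·a + (-230)·b = -0.62
Eliminate b (×(-230) and ×(-85), subtract): -30625·a = 313.000 → a = ∂h/∂x = -0.01022
Back-substitute: b = ∂h/∂y = -0.007747.
h(486978, 5377856) = 299.62 + (-0.01022)·(195) + (-0.007747)·(-305) = 299.62 -1.993 +2.363 = 299.990 m.

300.0 m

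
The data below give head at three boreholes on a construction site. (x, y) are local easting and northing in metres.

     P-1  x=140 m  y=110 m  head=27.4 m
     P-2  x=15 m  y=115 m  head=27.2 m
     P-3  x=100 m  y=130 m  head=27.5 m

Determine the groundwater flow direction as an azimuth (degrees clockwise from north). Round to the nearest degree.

Three-point gradient (reference P-1): Δ to P-2 = (-125, 5, -0.2), Δ to P-3 = (-40, 20, +0.1).
∂h/∂x = +0.001957, ∂h/∂y = +0.008913 (det = -2300).
Flow direction (−∇h) has components (-0.001957 E, -0.008913 N).
Azimuth = atan2(E, N) = atan2(-0.001957, -0.008913) = 192.4° ≈ 192°.

192°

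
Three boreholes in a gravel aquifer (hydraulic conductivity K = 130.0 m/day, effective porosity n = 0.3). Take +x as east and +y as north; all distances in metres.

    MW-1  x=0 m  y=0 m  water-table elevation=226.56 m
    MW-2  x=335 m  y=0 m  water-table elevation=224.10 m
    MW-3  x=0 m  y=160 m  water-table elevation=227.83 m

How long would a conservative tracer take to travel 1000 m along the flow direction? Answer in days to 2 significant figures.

∂h/∂x = (224.10 − 226.56) / (335 − 0) = -0.007343
∂h/∂y = (227.83 − 226.56) / (160 − 0) = +0.007938
|∇h| = √(-0.007343² + 0.007938²) = 0.01081
Seepage velocity v = K·i/n = 130.0 × 0.01081 / 0.3 = 4.684 m/day.
t = 1000 / 4.684 = 213.5 days.

210 days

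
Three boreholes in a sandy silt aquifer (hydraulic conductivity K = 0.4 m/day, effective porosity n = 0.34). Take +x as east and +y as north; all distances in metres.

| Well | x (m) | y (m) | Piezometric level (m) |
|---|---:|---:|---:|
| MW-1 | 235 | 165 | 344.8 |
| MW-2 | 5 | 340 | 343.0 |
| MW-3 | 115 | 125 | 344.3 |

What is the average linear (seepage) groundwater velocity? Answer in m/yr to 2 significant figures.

With h = a·x + b·y + c and MW-1 as origin, the differences give:
  (-230)·a + 175·b = -1.8
  (-120)·a + (-40)·b = -0.5
Eliminate b (×(-40) and ×175, subtract): 30200·a = 159.50 → a = ∂h/∂x = +0.005281
Back-substitute: b = ∂h/∂y = -0.003344.
|∇h| = √(0.005281² + -0.003344²) = 0.006251
Seepage velocity v = K·i/n = 0.4 × 0.006251 / 0.34 = 0.007354 m/day = 2.686 m/yr.

2.7 m/yr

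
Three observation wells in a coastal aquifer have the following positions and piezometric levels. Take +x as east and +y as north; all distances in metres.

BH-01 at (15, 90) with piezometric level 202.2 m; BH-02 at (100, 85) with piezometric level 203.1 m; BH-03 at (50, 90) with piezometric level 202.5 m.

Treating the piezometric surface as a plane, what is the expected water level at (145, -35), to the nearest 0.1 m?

207.6 m

Differences from BH-01: to BH-02 (Δx, Δy, Δh) = (85, -5, +0.9); to BH-03 = (35, 0, +0.3).
Solve a·Δx + b·Δy = Δh: det = 85·0 − 35·(-5) = 175.
∂h/∂x = [(+0.9)·0 − (+0.3)·(-5)] / 175 = +0.008571
∂h/∂y = [85·(+0.3) − 35·(+0.9)] / 175 = -0.03429
h(145, -35) = 202.2 + (+0.008571)·(130) + (-0.03429)·(-125) = 202.2 +1.114 +4.286 = 207.600 m.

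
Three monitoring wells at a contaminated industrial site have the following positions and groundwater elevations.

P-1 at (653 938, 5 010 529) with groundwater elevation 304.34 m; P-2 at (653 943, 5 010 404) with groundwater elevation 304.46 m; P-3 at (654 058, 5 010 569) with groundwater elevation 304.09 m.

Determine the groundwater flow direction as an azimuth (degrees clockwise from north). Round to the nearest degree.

059°

Taking P-1 as reference: P-2−P-1 = (5, -125, +0.12); P-3−P-1 = (120, 40, -0.25).
Solve a·Δx + b·Δy = Δh: det = 5·40 − 120·(-125) = 15200.
∂h/∂x = [(+0.12)·40 − (-0.25)·(-125)] / 15200 = -0.001740
∂h/∂y = [5·(-0.25) − 120·(+0.12)] / 15200 = -0.001030
Flow direction (−∇h) has components (+0.001740 E, +0.001030 N).
Azimuth = atan2(E, N) = atan2(+0.001740, +0.001030) = 59.4° ≈ 059°.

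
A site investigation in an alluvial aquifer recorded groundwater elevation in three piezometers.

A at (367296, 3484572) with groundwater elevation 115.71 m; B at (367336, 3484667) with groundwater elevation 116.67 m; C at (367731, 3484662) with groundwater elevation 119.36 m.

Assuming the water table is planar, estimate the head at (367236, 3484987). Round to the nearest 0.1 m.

118.3 m

Differences from A: to B (Δx, Δy, Δh) = (40, 95, +0.96); to C = (435, 90, +3.65).
Solve a·Δx + b·Δy = Δh: det = 40·90 − 435·95 = -37725.
∂h/∂x = [(+0.96)·90 − (+3.65)·95] / -37725 = +0.006901
∂h/∂y = [40·(+3.65) − 435·(+0.96)] / -37725 = +0.007199
h(367236, 3484987) = 115.71 + (+0.006901)·(-60) + (+0.007199)·(415) = 115.71 -0.414 +2.988 = 118.284 m.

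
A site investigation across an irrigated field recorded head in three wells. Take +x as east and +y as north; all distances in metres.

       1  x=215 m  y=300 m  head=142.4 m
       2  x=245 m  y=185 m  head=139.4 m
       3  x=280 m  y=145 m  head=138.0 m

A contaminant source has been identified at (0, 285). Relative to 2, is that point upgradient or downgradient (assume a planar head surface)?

Differences from 1: to 2 (Δx, Δy, Δh) = (30, -115, -3.0); to 3 = (65, -155, -4.4).
Determinant of the coordinate differences = 30·(-155) − 65·(-115) = 2825.
∂h/∂x = [(-3.0)·(-155) − (-4.4)·(-115)] / 2825 = -0.01451
∂h/∂y = [30·(-4.4) − 65·(-3.0)] / 2825 = +0.02230
Head at (0, 285) = 142.4 + (-0.01451)·(-215) + (+0.02230)·(-15) = 145.19 m.
That is higher than the 139.4 m at 2, so the point is upgradient.

upgradient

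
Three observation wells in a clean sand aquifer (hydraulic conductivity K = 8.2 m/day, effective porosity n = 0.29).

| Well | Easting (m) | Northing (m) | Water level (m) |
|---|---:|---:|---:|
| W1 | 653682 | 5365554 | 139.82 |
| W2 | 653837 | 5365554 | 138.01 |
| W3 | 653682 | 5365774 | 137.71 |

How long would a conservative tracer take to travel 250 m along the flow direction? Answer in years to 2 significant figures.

1.6 years

∂h/∂x = (138.01 − 139.82) / (653837 − 653682) = -0.01168
∂h/∂y = (137.71 − 139.82) / (5365774 − 5365554) = -0.009591
|∇h| = √(-0.01168² + -0.009591²) = 0.01511
Seepage velocity v = K·i/n = 8.2 × 0.01511 / 0.29 = 0.4272 m/day.
t = 250 / 0.4272 = 585.2 days = 1.6 years.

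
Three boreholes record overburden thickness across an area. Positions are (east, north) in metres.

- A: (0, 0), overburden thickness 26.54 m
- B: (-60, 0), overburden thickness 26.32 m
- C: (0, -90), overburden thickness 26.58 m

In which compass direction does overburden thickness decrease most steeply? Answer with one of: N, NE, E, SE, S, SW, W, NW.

∂d/∂x = (26.32 − 26.54) / (-60 − 0) = +0.003667
∂d/∂y = (26.58 − 26.54) / (-90 − 0) = -0.0004444
Steepest decrease is along −∇f = (-0.003667 E, +0.0004444 N) → west.

W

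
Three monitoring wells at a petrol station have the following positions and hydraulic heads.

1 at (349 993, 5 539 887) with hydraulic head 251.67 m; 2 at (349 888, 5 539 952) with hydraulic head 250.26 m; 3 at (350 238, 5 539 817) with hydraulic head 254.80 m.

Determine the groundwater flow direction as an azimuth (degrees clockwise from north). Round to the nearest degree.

279°

Taking 1 as reference: 2−1 = (-105, 65, -1.41); 3−1 = (245, -70, +3.13).
Determinant of the coordinate differences = (-105)·(-70) − 245·65 = -8575.
∂h/∂x = [(-1.41)·(-70) − (+3.13)·65] / -8575 = +0.01222
∂h/∂y = [(-105)·(+3.13) − 245·(-1.41)] / -8575 = -0.001959
Flow direction (−∇h) has components (-0.01222 E, +0.001959 N).
Azimuth = atan2(E, N) = atan2(-0.01222, +0.001959) = 279.1° ≈ 279°.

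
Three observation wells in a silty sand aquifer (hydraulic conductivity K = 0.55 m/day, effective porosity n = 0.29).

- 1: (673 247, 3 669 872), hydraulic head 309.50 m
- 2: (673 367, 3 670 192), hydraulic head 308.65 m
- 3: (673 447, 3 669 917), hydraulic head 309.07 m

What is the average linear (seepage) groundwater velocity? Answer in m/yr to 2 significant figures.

Differences from 1: to 2 (Δx, Δy, Δh) = (120, 320, -0.85); to 3 = (200, 45, -0.43).
Determinant of the coordinate differences = 120·45 − 200·320 = -58600.
∂h/∂x = [(-0.85)·45 − (-0.43)·320] / -58600 = -0.001695
∂h/∂y = [120·(-0.43) − 200·(-0.85)] / -58600 = -0.002020
|∇h| = √(-0.001695² + -0.002020²) = 0.002637
Seepage velocity v = K·i/n = 0.55 × 0.002637 / 0.29 = 0.005001 m/day = 1.827 m/yr.

1.8 m/yr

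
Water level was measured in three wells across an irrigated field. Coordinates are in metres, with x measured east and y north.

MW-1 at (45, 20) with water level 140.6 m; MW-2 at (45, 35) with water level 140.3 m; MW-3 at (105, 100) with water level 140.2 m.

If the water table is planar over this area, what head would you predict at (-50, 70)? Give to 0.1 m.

137.7 m

Taking MW-1 as reference: MW-2−MW-1 = (0, 15, -0.3); MW-3−MW-1 = (60, 80, -0.4).
Solve a·Δx + b·Δy = Δh: det = 0·80 − 60·15 = -900.
∂h/∂x = [(-0.3)·80 − (-0.4)·15] / -900 = +0.02000
∂h/∂y = [0·(-0.4) − 60·(-0.3)] / -900 = -0.02000
h(-50, 70) = 140.6 + (+0.02000)·(-95) + (-0.02000)·(50) = 140.6 -1.900 -1.000 = 137.700 m.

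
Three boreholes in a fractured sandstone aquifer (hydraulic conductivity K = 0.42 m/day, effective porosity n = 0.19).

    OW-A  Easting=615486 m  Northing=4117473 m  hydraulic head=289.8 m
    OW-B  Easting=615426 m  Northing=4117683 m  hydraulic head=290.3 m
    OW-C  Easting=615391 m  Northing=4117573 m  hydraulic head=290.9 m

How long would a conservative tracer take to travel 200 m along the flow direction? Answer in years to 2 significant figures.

With h = a·x + b·y + c and OW-A as origin, the differences give:
  (-60)·a + 210·b = +0.5
  (-95)·a + 100·b = +1.1
Eliminate b (×100 and ×210, subtract): 13950·a = -181.00 → a = ∂h/∂x = -0.01297
Back-substitute: b = ∂h/∂y = -0.001326.
|∇h| = √(-0.01297² + -0.001326²) = 0.01304
Seepage velocity v = K·i/n = 0.42 × 0.01304 / 0.19 = 0.02883 m/day.
t = 200 / 0.02883 = 6937 days = 19 years.

19 years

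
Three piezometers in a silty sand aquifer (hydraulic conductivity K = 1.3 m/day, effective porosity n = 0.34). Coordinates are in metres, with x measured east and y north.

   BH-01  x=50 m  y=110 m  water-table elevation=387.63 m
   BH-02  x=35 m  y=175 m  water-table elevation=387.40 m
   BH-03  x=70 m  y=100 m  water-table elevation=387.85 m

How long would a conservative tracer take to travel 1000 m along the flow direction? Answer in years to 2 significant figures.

68 years

With h = a·x + b·y + c and BH-01 as origin, the differences give:
  (-15)·a + 65·b = -0.23
  20·a + (-10)·b = +0.22
Eliminate b (×(-10) and ×65, subtract): -1150·a = -12.000 → a = ∂h/∂x = +0.01043
Back-substitute: b = ∂h/∂y = -0.001130.
|∇h| = √(0.01043² + -0.001130²) = 0.01049
Seepage velocity v = K·i/n = 1.3 × 0.01049 / 0.34 = 0.04011 m/day.
t = 1000 / 0.04011 = 2.493e+04 days = 68.3 years.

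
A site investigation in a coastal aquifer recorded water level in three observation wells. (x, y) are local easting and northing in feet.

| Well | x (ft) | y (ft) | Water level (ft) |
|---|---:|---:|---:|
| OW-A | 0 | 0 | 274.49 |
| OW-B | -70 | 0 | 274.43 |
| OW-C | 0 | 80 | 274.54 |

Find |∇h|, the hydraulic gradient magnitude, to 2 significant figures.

0.0011

∂h/∂x = (274.43 − 274.49) / (-70 − 0) = +0.0008571
∂h/∂y = (274.54 − 274.49) / (80 − 0) = +0.0006250
|∇h| = √(0.0008571² + 0.0006250²) = 0.001061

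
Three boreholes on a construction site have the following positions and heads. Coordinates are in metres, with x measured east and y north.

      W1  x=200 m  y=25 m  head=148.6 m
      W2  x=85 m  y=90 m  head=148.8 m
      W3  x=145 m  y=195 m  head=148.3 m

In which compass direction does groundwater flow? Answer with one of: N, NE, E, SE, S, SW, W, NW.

With h = a·x + b·y + c and W1 as origin, the differences give:
  (-115)·a + 65·b = +0.2
  (-55)·a + 170·b = -0.3
Eliminate b (×170 and ×65, subtract): -15975·a = 53.50 → a = ∂h/∂x = -0.003349
Back-substitute: b = ∂h/∂y = -0.002848.
Flow = −∇h = (+0.003349 east, +0.002848 north), which points northeast.

NE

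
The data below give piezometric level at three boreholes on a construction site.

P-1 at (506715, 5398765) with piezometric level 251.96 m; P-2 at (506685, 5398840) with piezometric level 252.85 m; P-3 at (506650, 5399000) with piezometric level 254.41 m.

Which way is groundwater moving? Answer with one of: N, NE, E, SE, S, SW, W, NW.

SE

With h = a·x + b·y + c and P-1 as origin, the differences give:
  (-30)·a + 75·b = +0.89
  (-65)·a + 235·b = +2.45
Eliminate b (×235 and ×75, subtract): -2175·a = 25.400 → a = ∂h/∂x = -0.01168
Back-substitute: b = ∂h/∂y = +0.007195.
Flow = −∇h = (+0.01168 east, -0.007195 north), which points southeast.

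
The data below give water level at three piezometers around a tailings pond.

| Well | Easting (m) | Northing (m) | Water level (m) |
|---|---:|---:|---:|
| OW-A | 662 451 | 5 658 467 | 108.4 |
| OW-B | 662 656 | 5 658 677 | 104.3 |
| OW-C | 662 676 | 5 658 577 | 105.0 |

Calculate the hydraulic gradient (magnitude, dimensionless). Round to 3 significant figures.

0.0140

With h = a·x + b·y + c and OW-A as origin, the differences give:
  205·a + 210·b = -4.1
  225·a + 110·b = -3.4
Eliminate b (×110 and ×210, subtract): -24700·a = 263.00 → a = ∂h/∂x = -0.01065
Back-substitute: b = ∂h/∂y = -0.009130.
|∇h| = √(-0.01065² + -0.009130²) = 0.01403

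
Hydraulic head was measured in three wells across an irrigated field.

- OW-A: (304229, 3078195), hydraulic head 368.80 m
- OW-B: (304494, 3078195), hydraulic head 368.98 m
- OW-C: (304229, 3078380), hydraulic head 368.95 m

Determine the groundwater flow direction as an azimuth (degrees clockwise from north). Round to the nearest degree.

220°

∂h/∂x = (368.98 − 368.80) / (304494 − 304229) = +0.0006792
∂h/∂y = (368.95 − 368.80) / (3078380 − 3078195) = +0.0008108
Flow direction (−∇h) has components (-0.0006792 E, -0.0008108 N).
Azimuth = atan2(E, N) = atan2(-0.0006792, -0.0008108) = 220.0° ≈ 220°.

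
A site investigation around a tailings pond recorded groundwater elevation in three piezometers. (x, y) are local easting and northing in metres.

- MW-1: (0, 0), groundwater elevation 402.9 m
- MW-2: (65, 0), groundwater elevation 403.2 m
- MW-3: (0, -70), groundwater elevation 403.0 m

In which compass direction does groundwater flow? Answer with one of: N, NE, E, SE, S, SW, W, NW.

W

∂h/∂x = (403.2 − 402.9) / (65 − 0) = +0.004615
∂h/∂y = (403.0 − 402.9) / (-70 − 0) = -0.001429
Flow = −∇h = (-0.004615 east, +0.001429 north), which points west.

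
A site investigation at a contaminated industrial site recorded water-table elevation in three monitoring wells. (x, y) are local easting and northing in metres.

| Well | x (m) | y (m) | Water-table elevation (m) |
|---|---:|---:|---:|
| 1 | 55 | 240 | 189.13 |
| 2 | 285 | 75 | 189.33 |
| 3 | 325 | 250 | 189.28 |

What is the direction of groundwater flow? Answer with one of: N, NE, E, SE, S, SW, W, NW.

Three-point gradient (reference 1): Δ to 2 = (230, -165, +0.20), Δ to 3 = (270, 10, +0.15).
∂h/∂x = +0.0005710, ∂h/∂y = -0.0004162 (det = 46850).
Flow = −∇h = (-0.0005710 east, +0.0004162 north), which points northwest.

NW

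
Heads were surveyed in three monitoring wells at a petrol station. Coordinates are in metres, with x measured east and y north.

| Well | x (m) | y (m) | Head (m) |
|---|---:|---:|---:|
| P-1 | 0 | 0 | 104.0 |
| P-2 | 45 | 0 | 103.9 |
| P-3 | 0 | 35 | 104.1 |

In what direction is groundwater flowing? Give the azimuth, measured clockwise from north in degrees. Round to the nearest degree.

∂h/∂x = (103.9 − 104.0) / (45 − 0) = -0.002222
∂h/∂y = (104.1 − 104.0) / (35 − 0) = +0.002857
Flow direction (−∇h) has components (+0.002222 E, -0.002857 N).
Azimuth = atan2(E, N) = atan2(+0.002222, -0.002857) = 142.1° ≈ 142°.

142°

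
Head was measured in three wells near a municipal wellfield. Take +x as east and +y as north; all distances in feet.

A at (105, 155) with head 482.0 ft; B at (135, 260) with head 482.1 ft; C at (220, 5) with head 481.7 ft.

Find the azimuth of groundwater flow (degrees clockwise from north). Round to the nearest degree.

Taking A as reference: B−A = (30, 105, +0.1); C−A = (115, -150, -0.3).
Solve a·Δx + b·Δy = Δh: det = 30·(-150) − 115·105 = -16575.
∂h/∂x = [(+0.1)·(-150) − (-0.3)·105] / -16575 = -0.0009955
∂h/∂y = [30·(-0.3) − 115·(+0.1)] / -16575 = +0.001237
Flow direction (−∇h) has components (+0.0009955 E, -0.001237 N).
Azimuth = atan2(E, N) = atan2(+0.0009955, -0.001237) = 141.2° ≈ 141°.

141°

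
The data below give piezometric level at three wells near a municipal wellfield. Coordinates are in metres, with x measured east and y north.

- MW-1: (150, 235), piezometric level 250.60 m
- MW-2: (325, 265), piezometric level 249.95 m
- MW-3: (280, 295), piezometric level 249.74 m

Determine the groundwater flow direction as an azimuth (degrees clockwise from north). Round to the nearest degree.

011°

Taking MW-1 as reference: MW-2−MW-1 = (175, 30, -0.65); MW-3−MW-1 = (130, 60, -0.86).
Determinant of the coordinate differences = 175·60 − 130·30 = 6600.
∂h/∂x = [(-0.65)·60 − (-0.86)·30] / 6600 = -0.002000
∂h/∂y = [175·(-0.86) − 130·(-0.65)] / 6600 = -0.010000
Flow direction (−∇h) has components (+0.002000 E, +0.010000 N).
Azimuth = atan2(E, N) = atan2(+0.002000, +0.010000) = 11.3° ≈ 011°.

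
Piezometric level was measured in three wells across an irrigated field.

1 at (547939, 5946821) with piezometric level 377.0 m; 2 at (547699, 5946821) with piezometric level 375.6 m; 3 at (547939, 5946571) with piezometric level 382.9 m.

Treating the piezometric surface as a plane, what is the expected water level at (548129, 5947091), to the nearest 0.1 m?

∂h/∂x = (375.6 − 377.0) / (547699 − 547939) = +0.005833
∂h/∂y = (382.9 − 377.0) / (5946571 − 5946821) = -0.02360
h(548129, 5947091) = 377.0 + (+0.005833)·(190) + (-0.02360)·(270) = 377.0 +1.108 -6.372 = 371.736 m.

371.7 m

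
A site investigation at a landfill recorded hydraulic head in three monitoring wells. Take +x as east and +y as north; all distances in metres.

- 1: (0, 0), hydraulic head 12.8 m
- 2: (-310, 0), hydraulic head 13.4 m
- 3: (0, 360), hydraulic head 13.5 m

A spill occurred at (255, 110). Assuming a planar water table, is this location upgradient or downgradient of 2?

downgradient

∂h/∂x = (13.4 − 12.8) / (-310 − 0) = -0.001935
∂h/∂y = (13.5 − 12.8) / (360 − 0) = +0.001944
Head at (255, 110) = 12.8 + (-0.001935)·(255) + (+0.001944)·(110) = 12.52 m.
That is lower than the 13.4 m at 2, so the point is downgradient.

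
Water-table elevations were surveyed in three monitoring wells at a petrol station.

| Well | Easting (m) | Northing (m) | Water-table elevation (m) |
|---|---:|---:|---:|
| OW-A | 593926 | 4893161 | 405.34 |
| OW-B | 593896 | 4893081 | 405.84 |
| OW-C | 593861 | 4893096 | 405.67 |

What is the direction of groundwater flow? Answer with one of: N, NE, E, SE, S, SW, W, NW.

Three-point gradient (reference OW-A): Δ to OW-B = (-30, -80, +0.50), Δ to OW-C = (-65, -65, +0.33).
∂h/∂x = +0.001877, ∂h/∂y = -0.006954 (det = -3250).
Flow = −∇h = (-0.001877 east, +0.006954 north), which points north.

N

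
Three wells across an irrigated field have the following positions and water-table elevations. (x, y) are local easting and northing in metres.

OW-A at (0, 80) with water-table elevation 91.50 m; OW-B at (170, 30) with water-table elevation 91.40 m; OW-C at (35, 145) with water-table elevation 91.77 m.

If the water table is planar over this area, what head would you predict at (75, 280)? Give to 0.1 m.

92.3 m

With h = a·x + b·y + c and OW-A as origin, the differences give:
  170·a + (-50)·b = -0.10
  35·a + 65·b = +0.27
Eliminate b (×65 and ×(-50), subtract): 12800·a = 7.000 → a = ∂h/∂x = +0.0005469
Back-substitute: b = ∂h/∂y = +0.003859.
h(75, 280) = 91.50 + (+0.0005469)·(75) + (+0.003859)·(200) = 91.50 +0.041 +0.772 = 92.313 m.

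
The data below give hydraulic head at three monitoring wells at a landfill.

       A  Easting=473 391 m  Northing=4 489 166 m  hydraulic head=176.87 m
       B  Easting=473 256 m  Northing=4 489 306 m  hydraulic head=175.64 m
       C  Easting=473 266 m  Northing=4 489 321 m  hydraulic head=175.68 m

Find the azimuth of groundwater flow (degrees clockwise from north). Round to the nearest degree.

Differences from A: to B (Δx, Δy, Δh) = (-135, 140, -1.23); to C = (-125, 155, -1.19).
Solve a·Δx + b·Δy = Δh: det = (-135)·155 − (-125)·140 = -3425.
∂h/∂x = [(-1.23)·155 − (-1.19)·140] / -3425 = +0.007022
∂h/∂y = [(-135)·(-1.19) − (-125)·(-1.23)] / -3425 = -0.002015
Flow direction (−∇h) has components (-0.007022 E, +0.002015 N).
Azimuth = atan2(E, N) = atan2(-0.007022, +0.002015) = 286.0° ≈ 286°.

286°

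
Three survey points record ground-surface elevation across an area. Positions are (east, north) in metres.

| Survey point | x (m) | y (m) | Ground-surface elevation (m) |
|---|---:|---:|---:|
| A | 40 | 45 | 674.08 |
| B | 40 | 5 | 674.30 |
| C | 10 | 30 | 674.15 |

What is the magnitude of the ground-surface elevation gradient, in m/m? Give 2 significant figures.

0.0055 m/m

Differences from A: to B (Δx, Δy, Δh) = (0, -40, +0.22); to C = (-30, -15, +0.07).
Solve a·Δx + b·Δy = Δz: det = 0·(-15) − (-30)·(-40) = -1200.
∂z/∂x = [(+0.22)·(-15) − (+0.07)·(-40)] / -1200 = +0.0004167
∂z/∂y = [0·(+0.07) − (-30)·(+0.22)] / -1200 = -0.005500
|∇f| = √(0.0004167² + -0.005500²) = 0.005516 m/m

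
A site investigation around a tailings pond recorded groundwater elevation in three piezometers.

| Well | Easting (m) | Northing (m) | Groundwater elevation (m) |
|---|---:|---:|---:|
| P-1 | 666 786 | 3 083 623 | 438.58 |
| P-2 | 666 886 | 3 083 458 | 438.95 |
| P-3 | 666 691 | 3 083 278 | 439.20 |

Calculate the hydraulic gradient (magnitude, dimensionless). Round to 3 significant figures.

Taking P-1 as reference: P-2−P-1 = (100, -165, +0.37); P-3−P-1 = (-95, -345, +0.62).
Determinant of the coordinate differences = 100·(-345) − (-95)·(-165) = -50175.
∂h/∂x = [(+0.37)·(-345) − (+0.62)·(-165)] / -50175 = +0.0005052
∂h/∂y = [100·(+0.62) − (-95)·(+0.37)] / -50175 = -0.001936
|∇h| = √(0.0005052² + -0.001936²) = 0.002001

0.00200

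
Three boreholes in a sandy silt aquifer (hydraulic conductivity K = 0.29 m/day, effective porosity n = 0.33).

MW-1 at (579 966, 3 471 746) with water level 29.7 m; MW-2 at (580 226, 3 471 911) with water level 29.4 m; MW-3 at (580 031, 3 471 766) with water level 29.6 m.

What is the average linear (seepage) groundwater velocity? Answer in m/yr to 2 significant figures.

With h = a·x + b·y + c and MW-1 as origin, the differences give:
  260·a + 165·b = -0.3
  65·a + 20·b = -0.1
Eliminate b (×20 and ×165, subtract): -5525·a = 10.50 → a = ∂h/∂x = -0.001900
Back-substitute: b = ∂h/∂y = +0.001176.
|∇h| = √(-0.001900² + 0.001176²) = 0.002234
Seepage velocity v = K·i/n = 0.29 × 0.002234 / 0.33 = 0.001963 m/day = 0.717 m/yr.

0.72 m/yr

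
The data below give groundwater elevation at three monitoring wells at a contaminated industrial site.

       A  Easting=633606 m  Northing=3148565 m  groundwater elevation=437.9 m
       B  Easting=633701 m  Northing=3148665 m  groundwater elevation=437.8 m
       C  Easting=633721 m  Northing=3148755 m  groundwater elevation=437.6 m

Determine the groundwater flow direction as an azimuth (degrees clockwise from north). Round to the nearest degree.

327°

With h = a·x + b·y + c and A as origin, the differences give:
  95·a + 100·b = -0.1
  115·a + 190·b = -0.3
Eliminate b (×190 and ×100, subtract): 6550·a = 11.00 → a = ∂h/∂x = +0.001679
Back-substitute: b = ∂h/∂y = -0.002595.
Flow direction (−∇h) has components (-0.001679 E, +0.002595 N).
Azimuth = atan2(E, N) = atan2(-0.001679, +0.002595) = 327.1° ≈ 327°.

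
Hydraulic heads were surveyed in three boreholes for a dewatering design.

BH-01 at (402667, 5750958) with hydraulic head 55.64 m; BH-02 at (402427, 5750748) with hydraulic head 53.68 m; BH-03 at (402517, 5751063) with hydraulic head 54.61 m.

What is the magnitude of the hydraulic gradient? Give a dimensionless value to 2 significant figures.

0.0075

Three-point gradient (reference BH-01): Δ to BH-02 = (-240, -210, -1.96), Δ to BH-03 = (-150, 105, -1.03).
∂h/∂x = +0.007444, ∂h/∂y = +0.0008254 (det = -56700).
|∇h| = √(0.007444² + 0.0008254²) = 0.00749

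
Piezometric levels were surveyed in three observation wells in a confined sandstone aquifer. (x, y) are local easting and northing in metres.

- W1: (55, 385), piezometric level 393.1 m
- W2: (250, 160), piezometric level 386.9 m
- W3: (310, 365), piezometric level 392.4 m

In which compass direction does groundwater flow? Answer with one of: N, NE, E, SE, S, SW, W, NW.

Taking W1 as reference: W2−W1 = (195, -225, -6.2); W3−W1 = (255, -20, -0.7).
Solve a·Δx + b·Δy = Δh: det = 195·(-20) − 255·(-225) = 53475.
∂h/∂x = [(-6.2)·(-20) − (-0.7)·(-225)] / 53475 = -0.0006265
∂h/∂y = [195·(-0.7) − 255·(-6.2)] / 53475 = +0.02701
Flow = −∇h = (+0.0006265 east, -0.02701 north), which points south.

S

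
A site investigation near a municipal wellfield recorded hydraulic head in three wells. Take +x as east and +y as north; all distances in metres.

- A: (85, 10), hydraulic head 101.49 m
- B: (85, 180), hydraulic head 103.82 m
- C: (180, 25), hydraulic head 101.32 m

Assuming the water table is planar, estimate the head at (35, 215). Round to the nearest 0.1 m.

Differences from A: to B (Δx, Δy, Δh) = (0, 170, +2.33); to C = (95, 15, -0.17).
Determinant of the coordinate differences = 0·15 − 95·170 = -16150.
∂h/∂x = [(+2.33)·15 − (-0.17)·170] / -16150 = -0.003954
∂h/∂y = [0·(-0.17) − 95·(+2.33)] / -16150 = +0.01371
h(35, 215) = 101.49 + (-0.003954)·(-50) + (+0.01371)·(205) = 101.49 +0.198 +2.810 = 104.497 m.

104.5 m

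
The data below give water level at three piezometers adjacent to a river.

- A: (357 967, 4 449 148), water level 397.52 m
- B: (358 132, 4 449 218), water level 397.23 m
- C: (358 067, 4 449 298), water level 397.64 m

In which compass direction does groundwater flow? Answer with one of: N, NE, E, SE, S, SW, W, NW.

Taking A as reference: B−A = (165, 70, -0.29); C−A = (100, 150, +0.12).
Determinant of the coordinate differences = 165·150 − 100·70 = 17750.
∂h/∂x = [(-0.29)·150 − (+0.12)·70] / 17750 = -0.002924
∂h/∂y = [165·(+0.12) − 100·(-0.29)] / 17750 = +0.002749
Flow = −∇h = (+0.002924 east, -0.002749 north), which points southeast.

SE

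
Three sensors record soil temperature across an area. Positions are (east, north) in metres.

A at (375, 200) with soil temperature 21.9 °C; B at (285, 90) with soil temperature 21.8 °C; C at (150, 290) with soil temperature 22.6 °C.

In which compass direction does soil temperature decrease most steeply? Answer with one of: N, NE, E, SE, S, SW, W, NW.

Taking A as reference: B−A = (-90, -110, -0.1); C−A = (-225, 90, +0.7).
Solve a·Δx + b·Δy = ΔT: det = (-90)·90 − (-225)·(-110) = -32850.
∂T/∂x = [(-0.1)·90 − (+0.7)·(-110)] / -32850 = -0.002070
∂T/∂y = [(-90)·(+0.7) − (-225)·(-0.1)] / -32850 = +0.002603
Steepest decrease is along −∇f = (+0.002070 E, -0.002603 N) → southeast.

SE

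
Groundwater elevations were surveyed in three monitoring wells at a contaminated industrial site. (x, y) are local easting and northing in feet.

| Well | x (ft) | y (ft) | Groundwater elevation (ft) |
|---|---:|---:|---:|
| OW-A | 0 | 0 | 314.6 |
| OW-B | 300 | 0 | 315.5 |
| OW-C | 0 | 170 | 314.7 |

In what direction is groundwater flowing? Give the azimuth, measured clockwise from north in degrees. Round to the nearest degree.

∂h/∂x = (315.5 − 314.6) / (300 − 0) = +0.003000
∂h/∂y = (314.7 − 314.6) / (170 − 0) = +0.0005882
Flow direction (−∇h) has components (-0.003000 E, -0.0005882 N).
Azimuth = atan2(E, N) = atan2(-0.003000, -0.0005882) = 258.9° ≈ 259°.

259°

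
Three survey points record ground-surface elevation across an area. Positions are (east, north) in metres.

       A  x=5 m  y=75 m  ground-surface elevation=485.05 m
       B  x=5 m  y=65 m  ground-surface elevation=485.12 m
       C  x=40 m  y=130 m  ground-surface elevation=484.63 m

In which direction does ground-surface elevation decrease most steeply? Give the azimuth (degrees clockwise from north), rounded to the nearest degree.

Taking A as reference: B−A = (0, -10, +0.07); C−A = (35, 55, -0.42).
Determinant of the coordinate differences = 0·55 − 35·(-10) = 350.
∂z/∂x = [(+0.07)·55 − (-0.42)·(-10)] / 350 = -0.001000
∂z/∂y = [0·(-0.42) − 35·(+0.07)] / 350 = -0.007000
Steepest decrease is along −∇f: components (+0.001000 E, +0.007000 N).
Azimuth = atan2(+0.001000, +0.007000) = 8.1° ≈ 008°.

008°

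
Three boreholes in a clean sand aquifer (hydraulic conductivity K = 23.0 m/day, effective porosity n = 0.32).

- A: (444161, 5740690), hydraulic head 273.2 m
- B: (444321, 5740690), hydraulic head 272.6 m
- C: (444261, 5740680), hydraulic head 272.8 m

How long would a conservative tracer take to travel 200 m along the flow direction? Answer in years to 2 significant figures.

Taking A as reference: B−A = (160, 0, -0.6); C−A = (100, -10, -0.4).
Solve a·Δx + b·Δy = Δh: det = 160·(-10) − 100·0 = -1600.
∂h/∂x = [(-0.6)·(-10) − (-0.4)·0] / -1600 = -0.003750
∂h/∂y = [160·(-0.4) − 100·(-0.6)] / -1600 = +0.002500
|∇h| = √(-0.003750² + 0.002500²) = 0.004507
Seepage velocity v = K·i/n = 23.0 × 0.004507 / 0.32 = 0.3239 m/day.
t = 200 / 0.3239 = 617.5 days = 1.69 years.

1.7 years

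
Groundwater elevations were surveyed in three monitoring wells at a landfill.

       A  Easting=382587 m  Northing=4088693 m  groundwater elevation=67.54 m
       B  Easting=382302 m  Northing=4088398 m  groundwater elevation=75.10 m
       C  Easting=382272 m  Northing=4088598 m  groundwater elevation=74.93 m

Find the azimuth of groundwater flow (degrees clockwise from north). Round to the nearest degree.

079°

Differences from A: to B (Δx, Δy, Δh) = (-285, -295, +7.56); to C = (-315, -95, +7.39).
Solve a·Δx + b·Δy = Δh: det = (-285)·(-95) − (-315)·(-295) = -65850.
∂h/∂x = [(+7.56)·(-95) − (+7.39)·(-295)] / -65850 = -0.02220
∂h/∂y = [(-285)·(+7.39) − (-315)·(+7.56)] / -65850 = -0.004180
Flow direction (−∇h) has components (+0.02220 E, +0.004180 N).
Azimuth = atan2(E, N) = atan2(+0.02220, +0.004180) = 79.3° ≈ 079°.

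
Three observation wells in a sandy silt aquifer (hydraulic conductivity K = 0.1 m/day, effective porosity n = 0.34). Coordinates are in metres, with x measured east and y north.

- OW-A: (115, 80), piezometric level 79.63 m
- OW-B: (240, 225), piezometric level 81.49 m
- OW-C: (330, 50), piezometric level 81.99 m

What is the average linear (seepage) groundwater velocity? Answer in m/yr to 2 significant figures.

1.3 m/yr

With h = a·x + b·y + c and OW-A as origin, the differences give:
  125·a + 145·b = +1.86
  215·a + (-30)·b = +2.36
Eliminate b (×(-30) and ×145, subtract): -34925·a = -398.000 → a = ∂h/∂x = +0.01140
Back-substitute: b = ∂h/∂y = +0.003004.
|∇h| = √(0.01140² + 0.003004²) = 0.01179
Seepage velocity v = K·i/n = 0.1 × 0.01179 / 0.34 = 0.003468 m/day = 1.267 m/yr.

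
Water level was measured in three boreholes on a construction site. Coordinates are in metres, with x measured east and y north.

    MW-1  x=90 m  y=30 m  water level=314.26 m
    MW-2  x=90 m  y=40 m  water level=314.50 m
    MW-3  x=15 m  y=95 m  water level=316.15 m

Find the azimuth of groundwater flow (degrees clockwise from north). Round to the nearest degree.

170°

Taking MW-1 as reference: MW-2−MW-1 = (0, 10, +0.24); MW-3−MW-1 = (-75, 65, +1.89).
Determinant of the coordinate differences = 0·65 − (-75)·10 = 750.
∂h/∂x = [(+0.24)·65 − (+1.89)·10] / 750 = -0.004400
∂h/∂y = [0·(+1.89) − (-75)·(+0.24)] / 750 = +0.02400
Flow direction (−∇h) has components (+0.004400 E, -0.02400 N).
Azimuth = atan2(E, N) = atan2(+0.004400, -0.02400) = 169.6° ≈ 170°.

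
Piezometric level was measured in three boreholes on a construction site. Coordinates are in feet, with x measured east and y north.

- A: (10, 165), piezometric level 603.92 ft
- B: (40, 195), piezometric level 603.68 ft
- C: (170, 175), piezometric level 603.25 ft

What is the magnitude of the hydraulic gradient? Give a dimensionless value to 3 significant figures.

0.00566

Differences from A: to B (Δx, Δy, Δh) = (30, 30, -0.24); to C = (160, 10, -0.67).
Solve a·Δx + b·Δy = Δh: det = 30·10 − 160·30 = -4500.
∂h/∂x = [(-0.24)·10 − (-0.67)·30] / -4500 = -0.003933
∂h/∂y = [30·(-0.67) − 160·(-0.24)] / -4500 = -0.004067
|∇h| = √(-0.003933² + -0.004067²) = 0.005658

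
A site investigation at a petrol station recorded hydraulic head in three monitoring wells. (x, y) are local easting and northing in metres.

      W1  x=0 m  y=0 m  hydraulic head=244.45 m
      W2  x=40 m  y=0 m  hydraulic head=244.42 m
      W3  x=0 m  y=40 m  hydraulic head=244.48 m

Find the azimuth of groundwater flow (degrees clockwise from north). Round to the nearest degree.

135°

∂h/∂x = (244.42 − 244.45) / (40 − 0) = -0.0007500
∂h/∂y = (244.48 − 244.45) / (40 − 0) = +0.0007500
Flow direction (−∇h) has components (+0.0007500 E, -0.0007500 N).
Azimuth = atan2(E, N) = atan2(+0.0007500, -0.0007500) = 135.0° ≈ 135°.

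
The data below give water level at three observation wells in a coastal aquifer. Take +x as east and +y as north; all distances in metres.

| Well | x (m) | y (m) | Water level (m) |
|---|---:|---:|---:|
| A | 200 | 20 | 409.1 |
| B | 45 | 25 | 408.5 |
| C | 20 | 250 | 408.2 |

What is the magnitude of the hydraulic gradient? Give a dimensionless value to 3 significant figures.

Three-point gradient (reference A): Δ to B = (-155, 5, -0.6), Δ to C = (-180, 230, -0.9).
∂h/∂x = +0.003842, ∂h/∂y = -0.0009065 (det = -34750).
|∇h| = √(0.003842² + -0.0009065²) = 0.003947

0.00395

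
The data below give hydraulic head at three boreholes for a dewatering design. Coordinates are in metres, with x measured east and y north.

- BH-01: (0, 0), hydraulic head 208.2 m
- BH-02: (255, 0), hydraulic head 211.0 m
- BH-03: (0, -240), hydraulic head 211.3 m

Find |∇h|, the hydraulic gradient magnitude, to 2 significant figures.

0.017

∂h/∂x = (211.0 − 208.2) / (255 − 0) = +0.01098
∂h/∂y = (211.3 − 208.2) / (-240 − 0) = -0.01292
|∇h| = √(0.01098² + -0.01292²) = 0.01696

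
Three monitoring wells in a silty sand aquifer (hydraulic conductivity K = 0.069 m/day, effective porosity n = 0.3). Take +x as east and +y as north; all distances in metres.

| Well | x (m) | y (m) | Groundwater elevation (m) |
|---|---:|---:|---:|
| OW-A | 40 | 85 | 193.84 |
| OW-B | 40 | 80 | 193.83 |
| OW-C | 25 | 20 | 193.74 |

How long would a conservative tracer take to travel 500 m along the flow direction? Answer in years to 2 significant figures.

Differences from OW-A: to OW-B (Δx, Δy, Δh) = (0, -5, -0.01); to OW-C = (-15, -65, -0.10).
Solve a·Δx + b·Δy = Δh: det = 0·(-65) − (-15)·(-5) = -75.
∂h/∂x = [(-0.01)·(-65) − (-0.10)·(-5)] / -75 = -0.002000
∂h/∂y = [0·(-0.10) − (-15)·(-0.01)] / -75 = +0.002000
|∇h| = √(-0.002000² + 0.002000²) = 0.002828
Seepage velocity v = K·i/n = 0.069 × 0.002828 / 0.3 = 0.0006504 m/day.
t = 500 / 0.0006504 = 7.688e+05 days = 2.1e+03 years.

2100 years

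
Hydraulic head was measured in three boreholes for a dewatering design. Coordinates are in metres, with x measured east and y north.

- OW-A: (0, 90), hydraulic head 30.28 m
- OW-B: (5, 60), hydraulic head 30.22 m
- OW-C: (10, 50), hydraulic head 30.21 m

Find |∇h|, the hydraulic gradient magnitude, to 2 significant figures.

0.0039

Taking OW-A as reference: OW-B−OW-A = (5, -30, -0.06); OW-C−OW-A = (10, -40, -0.07).
Determinant of the coordinate differences = 5·(-40) − 10·(-30) = 100.
∂h/∂x = [(-0.06)·(-40) − (-0.07)·(-30)] / 100 = +0.003000
∂h/∂y = [5·(-0.07) − 10·(-0.06)] / 100 = +0.002500
|∇h| = √(0.003000² + 0.002500²) = 0.003905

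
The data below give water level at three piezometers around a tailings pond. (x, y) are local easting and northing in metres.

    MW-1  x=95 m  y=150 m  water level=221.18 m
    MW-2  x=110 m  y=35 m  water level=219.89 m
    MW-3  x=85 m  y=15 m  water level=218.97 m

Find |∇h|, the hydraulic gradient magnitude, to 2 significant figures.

With h = a·x + b·y + c and MW-1 as origin, the differences give:
  15·a + (-115)·b = -1.29
  (-10)·a + (-135)·b = -2.21
Eliminate b (×(-135) and ×(-115), subtract): -3175·a = -80.000 → a = ∂h/∂x = +0.02520
Back-substitute: b = ∂h/∂y = +0.01450.
|∇h| = √(0.02520² + 0.01450²) = 0.02907

0.029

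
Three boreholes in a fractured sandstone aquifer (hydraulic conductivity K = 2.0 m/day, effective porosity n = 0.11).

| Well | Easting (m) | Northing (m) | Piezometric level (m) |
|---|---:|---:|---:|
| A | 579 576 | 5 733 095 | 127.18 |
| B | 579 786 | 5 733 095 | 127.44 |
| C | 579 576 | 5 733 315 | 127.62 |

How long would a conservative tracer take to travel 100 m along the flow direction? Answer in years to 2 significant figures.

∂h/∂x = (127.44 − 127.18) / (579786 − 579576) = +0.001238
∂h/∂y = (127.62 − 127.18) / (5733315 − 5733095) = +0.002000
|∇h| = √(0.001238² + 0.002000²) = 0.002352
Seepage velocity v = K·i/n = 2.0 × 0.002352 / 0.11 = 0.04276 m/day.
t = 100 / 0.04276 = 2339 days = 6.4 years.

6.4 years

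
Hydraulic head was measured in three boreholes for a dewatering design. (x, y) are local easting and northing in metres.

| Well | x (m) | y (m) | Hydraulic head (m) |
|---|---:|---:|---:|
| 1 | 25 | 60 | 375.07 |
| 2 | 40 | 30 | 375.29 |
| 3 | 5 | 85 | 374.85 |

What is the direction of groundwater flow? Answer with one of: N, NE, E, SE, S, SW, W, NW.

Taking 1 as reference: 2−1 = (15, -30, +0.22); 3−1 = (-20, 25, -0.22).
Solve a·Δx + b·Δy = Δh: det = 15·25 − (-20)·(-30) = -225.
∂h/∂x = [(+0.22)·25 − (-0.22)·(-30)] / -225 = +0.004889
∂h/∂y = [15·(-0.22) − (-20)·(+0.22)] / -225 = -0.004889
Flow = −∇h = (-0.004889 east, +0.004889 north), which points northwest.

NW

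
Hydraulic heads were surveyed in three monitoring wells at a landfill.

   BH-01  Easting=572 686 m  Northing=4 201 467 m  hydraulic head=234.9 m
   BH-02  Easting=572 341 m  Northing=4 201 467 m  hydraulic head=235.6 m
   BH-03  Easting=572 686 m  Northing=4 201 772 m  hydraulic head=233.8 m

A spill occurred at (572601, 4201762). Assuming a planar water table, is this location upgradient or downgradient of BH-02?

downgradient

∂h/∂x = (235.6 − 234.9) / (572341 − 572686) = -0.002029
∂h/∂y = (233.8 − 234.9) / (4201772 − 4201467) = -0.003607
Head at (572601, 4201762) = 234.9 + (-0.002029)·(-85) + (-0.003607)·(295) = 234.01 m.
That is lower than the 235.6 m at BH-02, so the point is downgradient.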